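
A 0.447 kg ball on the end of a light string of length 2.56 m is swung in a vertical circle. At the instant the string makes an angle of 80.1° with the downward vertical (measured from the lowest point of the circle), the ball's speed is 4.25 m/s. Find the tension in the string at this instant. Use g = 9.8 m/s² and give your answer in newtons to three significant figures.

Take the radial direction toward the centre of the circle as positive. The component of the weight along the string toward the centre is −mg cos φ (φ measured from the bottom), so Newton's second law along the string gives T − mg cos φ = m v²/r.
cos 80.1° = 0.1719, so T = m(v²/r + g cos φ) = 0.447 × ((4.25)²/2.56 + 9.8 × 0.1719) = 0.447 × (7.056 + (1.685)) = 0.447 × 8.741 = 3.907 N.

3.91 N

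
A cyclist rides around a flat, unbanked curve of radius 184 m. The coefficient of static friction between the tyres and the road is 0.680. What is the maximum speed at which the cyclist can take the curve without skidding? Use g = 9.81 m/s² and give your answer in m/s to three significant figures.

Friction provides the centripetal force on a flat curve. At maximum speed it is at its limiting value: μ_s m g = m v²/r.
Mass cancels: v_max = √(μ_s g r) = √(0.680 × 9.81 × 184) = √1227 = 35.03 m/s.

35.0 m/s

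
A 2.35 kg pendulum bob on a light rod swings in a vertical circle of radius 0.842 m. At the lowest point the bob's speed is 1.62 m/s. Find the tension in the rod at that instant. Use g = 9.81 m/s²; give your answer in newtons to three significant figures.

At the lowest point, T points up (toward the centre) and the weight mg points down (away from the centre), so the net inward force is T − mg = mv²/r.
T = m(v²/r + g) = 2.35 × ((1.62)²/0.842 + 9.81) = 2.35 × (3.117 + 9.81) = 2.35 × 12.93 = 30.38 N.

30.4 N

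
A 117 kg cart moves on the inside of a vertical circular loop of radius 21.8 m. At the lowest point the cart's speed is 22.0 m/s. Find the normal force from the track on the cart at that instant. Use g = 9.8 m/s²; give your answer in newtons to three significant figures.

At the lowest point, N points up (toward the centre) and the weight mg points down (away from the centre), so the net inward force is N − mg = mv²/r.
N = m(v²/r + g) = 117 × ((22.0)²/21.8 + 9.8) = 117 × (22.20 + 9.8) = 117 × 32.00 = 3744 N.

3740 N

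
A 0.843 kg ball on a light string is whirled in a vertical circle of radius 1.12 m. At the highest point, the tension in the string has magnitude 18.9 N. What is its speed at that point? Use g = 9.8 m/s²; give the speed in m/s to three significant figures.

At the top, T + mg = mv²/r, so v = √(r(T/m + g)) = √(1.12 × (18.9/0.843 + 9.8)) = √(1.12 × 32.22) = √36.09 = 6.007 m/s.

6.01 m/s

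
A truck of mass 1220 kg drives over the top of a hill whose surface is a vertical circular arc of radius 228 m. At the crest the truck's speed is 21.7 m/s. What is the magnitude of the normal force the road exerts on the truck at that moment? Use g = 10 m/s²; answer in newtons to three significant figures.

At the crest the centripetal acceleration points downward (toward the centre of the arc), so mg − N = mv²/r.
N = m(g − v²/r) = 1220 × (10.0 − (21.7)²/228) = 1220 × (10.0 − 2.065) = 1220 × 7.935 = 9680 N.

9680 N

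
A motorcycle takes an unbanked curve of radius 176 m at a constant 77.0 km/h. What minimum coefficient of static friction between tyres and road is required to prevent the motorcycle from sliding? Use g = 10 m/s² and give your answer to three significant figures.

0.260

v = 77.0/3.6 = 21.39 m/s.
Friction provides the centripetal force: μ_s m g = m v²/r, so μ_s = v²/(g r) = (21.39)²/(10.0 × 176) = 457.5/1760 = 0.2599.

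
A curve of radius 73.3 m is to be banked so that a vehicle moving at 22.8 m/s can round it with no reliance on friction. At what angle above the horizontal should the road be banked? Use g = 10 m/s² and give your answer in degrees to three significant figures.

35.3°

For a frictionless banked turn: horizontally N sinθ = mv²/r and vertically N cosθ = mg.
Dividing: tanθ = v²/(r g) = (22.8)²/(73.3 × 10.0) = 519.8/733.0 = 0.7092.
θ = arctan(0.7092) = 35.34°.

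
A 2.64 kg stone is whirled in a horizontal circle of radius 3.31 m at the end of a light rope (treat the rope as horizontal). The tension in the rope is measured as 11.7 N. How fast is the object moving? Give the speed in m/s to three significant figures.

T = m v²/r ⇒ v = √(T r / m) = √(11.7 × 3.31 / 2.64) = √14.67 = 3.830 m/s.

3.83 m/s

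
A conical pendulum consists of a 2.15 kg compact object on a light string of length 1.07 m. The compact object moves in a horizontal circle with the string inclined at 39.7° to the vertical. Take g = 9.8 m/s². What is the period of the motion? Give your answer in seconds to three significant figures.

1.82 s

r = L sinθ = 0.6835 m. From T sinθ = mω²r and T cosθ = mg: tanθ = ω²r/g, so ω² = g tanθ / r = g/(L cosθ).
ω = √(g/(L cosθ)) = √(9.8/(1.07 × 0.7694)) = √11.90 = 3.450 rad/s.
Period = 2π/ω = 1.821 s.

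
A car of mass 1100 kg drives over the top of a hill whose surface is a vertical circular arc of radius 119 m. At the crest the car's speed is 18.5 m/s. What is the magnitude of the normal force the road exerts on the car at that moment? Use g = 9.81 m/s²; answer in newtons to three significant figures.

7630 N

At the crest the centripetal acceleration points downward (toward the centre of the arc), so mg − N = mv²/r.
N = m(g − v²/r) = 1100 × (9.81 − (18.5)²/119) = 1100 × (9.81 − 2.876) = 1100 × 6.934 = 7627 N.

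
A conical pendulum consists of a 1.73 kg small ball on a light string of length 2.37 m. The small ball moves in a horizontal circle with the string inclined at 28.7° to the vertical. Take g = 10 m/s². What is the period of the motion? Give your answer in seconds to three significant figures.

2.86 s

r = L sinθ = 1.138 m. From T sinθ = mω²r and T cosθ = mg: tanθ = ω²r/g, so ω² = g tanθ / r = g/(L cosθ).
ω = √(g/(L cosθ)) = √(10.0/(2.37 × 0.8771)) = √4.810 = 2.193 rad/s.
Period = 2π/ω = 2.865 s.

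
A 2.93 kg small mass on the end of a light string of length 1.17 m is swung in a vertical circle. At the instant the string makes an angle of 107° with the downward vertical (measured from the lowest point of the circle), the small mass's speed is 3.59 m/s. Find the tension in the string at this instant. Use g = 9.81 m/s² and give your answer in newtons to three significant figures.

23.9 N

Take the radial direction toward the centre of the circle as positive. The component of the weight along the string toward the centre is −mg cos φ (φ measured from the bottom), so Newton's second law along the string gives T − mg cos φ = m v²/r.
cos 107° = -0.2924, so T = m(v²/r + g cos φ) = 2.93 × ((3.59)²/1.17 + 9.81 × -0.2924) = 2.93 × (11.02 + (-2.868)) = 2.93 × 8.147 = 23.87 N.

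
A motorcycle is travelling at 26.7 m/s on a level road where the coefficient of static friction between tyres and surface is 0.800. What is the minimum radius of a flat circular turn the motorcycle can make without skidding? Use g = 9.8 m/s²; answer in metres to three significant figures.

At the limit, μ_s m g = m v²/r, so r_min = v²/(μ_s g) = (26.7)²/(0.800 × 9.8) = 712.9/7.840 = 90.93 m.

90.9 m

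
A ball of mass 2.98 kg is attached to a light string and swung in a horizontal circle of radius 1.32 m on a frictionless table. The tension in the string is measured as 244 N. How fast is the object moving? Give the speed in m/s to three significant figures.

10.4 m/s

T = m v²/r ⇒ v = √(T r / m) = √(244 × 1.32 / 2.98) = √108.1 = 10.40 m/s.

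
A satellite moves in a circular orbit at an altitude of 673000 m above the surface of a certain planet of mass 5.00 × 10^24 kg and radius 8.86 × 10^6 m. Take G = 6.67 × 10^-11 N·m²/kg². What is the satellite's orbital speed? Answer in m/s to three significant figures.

5910 m/s

Orbital radius r = R + h = 8.86 × 10^6 + 673000 = 9.533 × 10^6 m.
Gravity supplies the centripetal force: G M m / r² = m v² / r, so v = √(GM/r).
v = √(6.67 × 10^-11 × 5.00 × 10^24 / 9.533 × 10^6) = √(3.498 × 10^7) = 5915 m/s.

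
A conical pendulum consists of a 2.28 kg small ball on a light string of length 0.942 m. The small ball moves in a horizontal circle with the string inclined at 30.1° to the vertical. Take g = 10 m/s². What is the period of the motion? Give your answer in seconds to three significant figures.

1.79 s

r = L sinθ = 0.4724 m. From T sinθ = mω²r and T cosθ = mg: tanθ = ω²r/g, so ω² = g tanθ / r = g/(L cosθ).
ω = √(g/(L cosθ)) = √(10.0/(0.942 × 0.8652)) = √12.27 = 3.503 rad/s.
Period = 2π/ω = 1.794 s.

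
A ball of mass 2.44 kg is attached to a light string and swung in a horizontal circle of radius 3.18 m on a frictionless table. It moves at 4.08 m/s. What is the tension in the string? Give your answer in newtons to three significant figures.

12.8 N

The tension is the only horizontal force, so it supplies the full centripetal force: T = m v²/r = 2.44 × (4.080)²/3.18 = 2.44 × 16.65/3.18 = 12.77 N.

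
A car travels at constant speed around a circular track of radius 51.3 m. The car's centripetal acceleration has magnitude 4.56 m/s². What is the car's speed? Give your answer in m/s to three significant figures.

15.3 m/s

a_c = v²/r ⇒ v = √(a_c · r) = √(4.56 × 51.3) = √233.9 = 15.29 m/s.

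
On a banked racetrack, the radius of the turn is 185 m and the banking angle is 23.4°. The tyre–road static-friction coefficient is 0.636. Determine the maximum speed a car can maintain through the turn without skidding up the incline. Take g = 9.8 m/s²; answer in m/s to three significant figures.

At the maximum speed, friction acts down the slope at its limiting value f = μN. Radially (horizontal, toward centre): N sinθ + μN cosθ = mv²/r. Vertically: N cosθ − μN sinθ = mg.
Dividing: v² = r g (sinθ + μcosθ)/(cosθ − μsinθ).
sinθ + μcosθ = 0.3971 + 0.636×0.9178 = 0.9808; cosθ − μsinθ = 0.9178 − 0.636×0.3971 = 0.6652.
v² = 185 × 9.8 × 0.9808/0.6652 = 2673 m²/s², so v = 51.70 m/s.

51.7 m/s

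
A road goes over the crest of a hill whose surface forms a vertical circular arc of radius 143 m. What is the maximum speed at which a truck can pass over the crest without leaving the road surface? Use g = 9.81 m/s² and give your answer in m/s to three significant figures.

37.5 m/s

At the crest the centre of the circle is below the truck, so the net downward (centripetal) force is mg − N = mv²/r.
The truck leaves the road when N → 0, giving v_max = √(g r) = √(9.81 × 143) = 37.45 m/s.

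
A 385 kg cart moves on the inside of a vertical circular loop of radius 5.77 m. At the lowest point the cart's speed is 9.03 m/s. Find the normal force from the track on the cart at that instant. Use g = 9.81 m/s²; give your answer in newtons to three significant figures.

9220 N

At the lowest point, N points up (toward the centre) and the weight mg points down (away from the centre), so the net inward force is N − mg = mv²/r.
N = m(v²/r + g) = 385 × ((9.03)²/5.77 + 9.81) = 385 × (14.13 + 9.81) = 385 × 23.94 = 9218 N.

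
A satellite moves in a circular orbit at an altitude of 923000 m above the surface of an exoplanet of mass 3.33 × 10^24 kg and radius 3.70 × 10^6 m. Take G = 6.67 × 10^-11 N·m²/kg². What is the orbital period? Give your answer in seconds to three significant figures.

4190 s

r = R + h = 3.70 × 10^6 + 923000 = 4.623 × 10^6 m. Gravity provides the centripetal force: G M m / r² = m v² / r ⇒ v = √(GM/r) = 6931 m/s.
T = 2πr/v = 2π × 4.623 × 10^6 / 6931 = 4191 s.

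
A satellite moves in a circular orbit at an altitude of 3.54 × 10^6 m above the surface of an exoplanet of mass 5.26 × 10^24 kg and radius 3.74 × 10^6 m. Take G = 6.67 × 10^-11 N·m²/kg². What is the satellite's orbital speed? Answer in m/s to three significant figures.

6940 m/s

Orbital radius r = R + h = 3.74 × 10^6 + 3.54 × 10^6 = 7.280 × 10^6 m.
Gravity supplies the centripetal force: G M m / r² = m v² / r, so v = √(GM/r).
v = √(6.67 × 10^-11 × 5.26 × 10^24 / 7.280 × 10^6) = √(4.819 × 10^7) = 6942 m/s.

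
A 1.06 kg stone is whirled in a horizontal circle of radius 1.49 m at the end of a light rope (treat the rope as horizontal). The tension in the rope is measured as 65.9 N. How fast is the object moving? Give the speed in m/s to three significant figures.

9.62 m/s

T = m v²/r ⇒ v = √(T r / m) = √(65.9 × 1.49 / 1.06) = √92.63 = 9.625 m/s.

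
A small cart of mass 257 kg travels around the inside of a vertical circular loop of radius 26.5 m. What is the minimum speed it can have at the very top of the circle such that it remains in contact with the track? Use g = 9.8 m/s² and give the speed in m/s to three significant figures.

At the highest point the centre is directly below, so both the weight and N act inward: N + mg = mv²/r.
At minimum speed N → 0, so mg = mv_min²/r ⇒ v_min = √(g r) = √(9.8 × 26.5) = 16.12 m/s.

16.1 m/s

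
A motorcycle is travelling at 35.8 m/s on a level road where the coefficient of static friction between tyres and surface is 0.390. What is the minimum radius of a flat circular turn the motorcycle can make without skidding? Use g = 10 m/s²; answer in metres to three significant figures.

At the limit, μ_s m g = m v²/r, so r_min = v²/(μ_s g) = (35.8)²/(0.390 × 10.0) = 1282/3.900 = 328.6 m.

329 m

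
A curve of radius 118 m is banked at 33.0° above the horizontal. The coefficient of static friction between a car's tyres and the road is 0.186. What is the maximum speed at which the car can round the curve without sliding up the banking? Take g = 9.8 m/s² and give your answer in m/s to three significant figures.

33.1 m/s

At the maximum speed, friction acts down the slope at its limiting value f = μN. Radially (horizontal, toward centre): N sinθ + μN cosθ = mv²/r. Vertically: N cosθ − μN sinθ = mg.
Dividing: v² = r g (sinθ + μcosθ)/(cosθ − μsinθ).
sinθ + μcosθ = 0.5446 + 0.186×0.8387 = 0.7006; cosθ − μsinθ = 0.8387 − 0.186×0.5446 = 0.7374.
v² = 118 × 9.8 × 0.7006/0.7374 = 1099 m²/s², so v = 33.15 m/s.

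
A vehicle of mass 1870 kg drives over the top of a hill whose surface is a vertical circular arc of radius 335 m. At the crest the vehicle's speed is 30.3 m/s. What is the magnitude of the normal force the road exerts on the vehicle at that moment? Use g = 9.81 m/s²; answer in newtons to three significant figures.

At the crest the centripetal acceleration points downward (toward the centre of the arc), so mg − N = mv²/r.
N = m(g − v²/r) = 1870 × (9.81 − (30.3)²/335) = 1870 × (9.81 − 2.741) = 1870 × 7.069 = 13220 N.

13200 N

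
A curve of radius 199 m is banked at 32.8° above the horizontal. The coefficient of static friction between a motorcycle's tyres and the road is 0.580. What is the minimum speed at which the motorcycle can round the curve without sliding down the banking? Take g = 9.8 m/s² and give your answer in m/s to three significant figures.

At the minimum speed, friction acts up the slope at its limiting value f = μN. Radially (horizontal, toward centre): N sinθ − μN cosθ = mv²/r. Vertically: N cosθ + μN sinθ = mg.
Dividing: v² = r g (sinθ − μcosθ)/(cosθ + μsinθ).
sinθ − μcosθ = 0.5417 − 0.580×0.8406 = 0.05418; cosθ + μsinθ = 0.8406 + 0.580×0.5417 = 1.155.
v² = 199 × 9.8 × 0.05418/1.155 = 91.50 m²/s², so v = 9.566 m/s.

9.57 m/s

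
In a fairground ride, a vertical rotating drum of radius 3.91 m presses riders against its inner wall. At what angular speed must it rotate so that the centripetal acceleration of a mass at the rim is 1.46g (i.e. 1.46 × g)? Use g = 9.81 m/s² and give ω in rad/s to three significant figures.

Centripetal acceleration a_c = ω²r. Setting ω²r = 1.46g:
ω = √(1.46g / r) = √(1.46 × 9.81 / 3.91) = √3.663 = 1.914 rad/s.

1.91 rad/s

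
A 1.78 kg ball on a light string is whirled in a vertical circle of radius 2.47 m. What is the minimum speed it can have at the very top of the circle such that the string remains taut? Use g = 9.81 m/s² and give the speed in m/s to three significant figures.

4.92 m/s

At the top, both weight mg and T point toward the centre: T + mg = mv²/r.
At minimum speed T → 0, so mg = mv_min²/r ⇒ v_min = √(g r) = √(9.81 × 2.47) = 4.922 m/s.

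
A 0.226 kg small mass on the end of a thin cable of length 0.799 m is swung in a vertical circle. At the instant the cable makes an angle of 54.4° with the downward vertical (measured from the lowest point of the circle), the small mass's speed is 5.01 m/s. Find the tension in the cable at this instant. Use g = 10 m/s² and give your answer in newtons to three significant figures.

8.42 N

Take the radial direction toward the centre of the circle as positive. The component of the weight along the string toward the centre is −mg cos φ (φ measured from the bottom), so Newton's second law along the string gives T − mg cos φ = m v²/r.
cos 54.4° = 0.5821, so T = m(v²/r + g cos φ) = 0.226 × ((5.01)²/0.799 + 10.0 × 0.5821) = 0.226 × (31.41 + (5.821)) = 0.226 × 37.24 = 8.415 N.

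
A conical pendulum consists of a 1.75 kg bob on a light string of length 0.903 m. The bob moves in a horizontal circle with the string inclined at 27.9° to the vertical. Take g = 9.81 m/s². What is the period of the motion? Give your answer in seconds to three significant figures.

1.79 s

r = L sinθ = 0.4225 m. From T sinθ = mω²r and T cosθ = mg: tanθ = ω²r/g, so ω² = g tanθ / r = g/(L cosθ).
ω = √(g/(L cosθ)) = √(9.81/(0.903 × 0.8838)) = √12.29 = 3.506 rad/s.
Period = 2π/ω = 1.792 s.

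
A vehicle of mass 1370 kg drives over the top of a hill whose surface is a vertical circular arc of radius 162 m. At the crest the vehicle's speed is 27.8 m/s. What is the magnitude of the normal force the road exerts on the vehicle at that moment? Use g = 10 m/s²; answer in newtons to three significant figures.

At the crest the centripetal acceleration points downward (toward the centre of the arc), so mg − N = mv²/r.
N = m(g − v²/r) = 1370 × (10.0 − (27.8)²/162) = 1370 × (10.0 − 4.771) = 1370 × 5.229 = 7164 N.

7160 N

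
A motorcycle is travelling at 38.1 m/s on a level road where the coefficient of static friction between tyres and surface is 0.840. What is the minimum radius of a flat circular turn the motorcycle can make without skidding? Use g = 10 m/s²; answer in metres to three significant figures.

At the limit, μ_s m g = m v²/r, so r_min = v²/(μ_s g) = (38.1)²/(0.840 × 10.0) = 1452/8.400 = 172.8 m.

173 m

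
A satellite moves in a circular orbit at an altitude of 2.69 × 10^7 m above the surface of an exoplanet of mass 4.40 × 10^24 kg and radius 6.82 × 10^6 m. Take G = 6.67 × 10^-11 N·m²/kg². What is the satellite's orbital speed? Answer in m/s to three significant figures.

2950 m/s

Orbital radius r = R + h = 6.82 × 10^6 + 2.69 × 10^7 = 3.372 × 10^7 m.
Gravity supplies the centripetal force: G M m / r² = m v² / r, so v = √(GM/r).
v = √(6.67 × 10^-11 × 4.40 × 10^24 / 3.372 × 10^7) = √(8.703 × 10^6) = 2950 m/s.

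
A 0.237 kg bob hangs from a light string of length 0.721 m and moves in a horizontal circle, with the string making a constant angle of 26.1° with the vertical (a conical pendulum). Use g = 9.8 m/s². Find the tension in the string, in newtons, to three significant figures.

2.59 N

Vertically the bob has no acceleration, so T cosθ = mg.
T = mg/cosθ = 0.237 × 9.8 / cos 26.1° = 2.323/0.8980 = 2.586 N.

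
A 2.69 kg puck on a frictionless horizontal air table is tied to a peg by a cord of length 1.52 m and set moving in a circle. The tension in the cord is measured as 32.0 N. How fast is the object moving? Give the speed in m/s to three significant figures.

T = m v²/r ⇒ v = √(T r / m) = √(32.0 × 1.52 / 2.69) = √18.08 = 4.252 m/s.

4.25 m/s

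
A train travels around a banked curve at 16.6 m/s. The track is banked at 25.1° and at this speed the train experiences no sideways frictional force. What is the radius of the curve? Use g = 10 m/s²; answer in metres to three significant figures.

58.8 m

Frictionless banking: tanθ = v²/(rg), so r = v²/(g tanθ).
r = (16.6)²/(10.0 × tan 25.1°) = 275.6/(10.0 × 0.4684) = 275.6/4.684 = 58.83 m.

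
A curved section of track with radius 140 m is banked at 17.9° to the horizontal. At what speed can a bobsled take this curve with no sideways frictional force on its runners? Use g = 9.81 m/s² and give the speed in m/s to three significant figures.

21.1 m/s

On a frictionless banked curve, N sinθ = mv²/r and N cosθ = mg, so tanθ = v²/(rg).
v = √(r g tanθ) = √(140 × 9.81 × tan 17.9°) = √(140 × 9.81 × 0.3230) = √443.6 = 21.06 m/s.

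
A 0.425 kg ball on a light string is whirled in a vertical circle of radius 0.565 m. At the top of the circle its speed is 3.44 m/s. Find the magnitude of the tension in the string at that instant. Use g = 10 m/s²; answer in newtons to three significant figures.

4.65 N

At the top, both T and the weight mg point inward (toward the centre), so T + mg = mv²/r.
T = m(v²/r − g) = 0.425 × ((3.44)²/0.565 − 10.0) = 0.425 × (20.94 − 10.0) = 0.425 × 10.94 = 4.651 N.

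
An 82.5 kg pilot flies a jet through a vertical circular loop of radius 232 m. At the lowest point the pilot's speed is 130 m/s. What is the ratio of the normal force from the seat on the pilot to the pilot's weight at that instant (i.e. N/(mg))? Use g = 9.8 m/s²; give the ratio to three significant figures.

At the bottom, N − mg = mv²/r, so N = m(v²/r + g) and N/(mg) = v²/(rg) + 1 = (130)²/(232 × 9.8) + 1 = 7.433 + 1 = 8.433.

8.43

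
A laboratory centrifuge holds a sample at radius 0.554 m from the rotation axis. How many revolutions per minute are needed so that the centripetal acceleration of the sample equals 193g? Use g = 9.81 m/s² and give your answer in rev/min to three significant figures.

558 rev/min

Require ω²r = 193g, so ω = √(193 × 9.81/0.554) = 58.46 rad/s.
In rev/min: ω × 60/(2π) = 58.46 × 60/(2π) = 558.3 rev/min.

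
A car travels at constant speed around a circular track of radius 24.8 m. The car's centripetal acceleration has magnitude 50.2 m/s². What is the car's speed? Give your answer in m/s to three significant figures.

35.3 m/s

a_c = v²/r ⇒ v = √(a_c · r) = √(50.2 × 24.8) = √1245 = 35.28 m/s.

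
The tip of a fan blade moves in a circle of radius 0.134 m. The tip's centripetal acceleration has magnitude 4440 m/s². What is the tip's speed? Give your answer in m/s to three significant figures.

24.4 m/s

a_c = v²/r ⇒ v = √(a_c · r) = √(4440 × 0.134) = √595.0 = 24.39 m/s.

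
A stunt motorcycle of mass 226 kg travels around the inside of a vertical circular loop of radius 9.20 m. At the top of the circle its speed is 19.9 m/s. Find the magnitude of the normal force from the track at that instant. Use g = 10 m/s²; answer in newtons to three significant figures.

7470 N

At the top, both N and the weight mg point inward (toward the centre), so N + mg = mv²/r.
N = m(v²/r − g) = 226 × ((19.9)²/9.20 − 10.0) = 226 × (43.04 − 10.0) = 226 × 33.04 = 7468 N.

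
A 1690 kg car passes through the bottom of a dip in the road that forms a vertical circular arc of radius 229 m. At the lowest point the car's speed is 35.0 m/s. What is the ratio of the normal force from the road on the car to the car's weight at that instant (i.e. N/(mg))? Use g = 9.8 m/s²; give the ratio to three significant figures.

1.55

At the bottom, N − mg = mv²/r, so N = m(v²/r + g) and N/(mg) = v²/(rg) + 1 = (35.0)²/(229 × 9.8) + 1 = 0.5459 + 1 = 1.546.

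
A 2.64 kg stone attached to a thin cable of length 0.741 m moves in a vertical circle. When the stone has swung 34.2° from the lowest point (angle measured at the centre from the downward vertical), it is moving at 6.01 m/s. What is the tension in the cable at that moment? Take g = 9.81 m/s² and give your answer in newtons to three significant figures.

150 N

Take the radial direction toward the centre of the circle as positive. The component of the weight along the string toward the centre is −mg cos φ (φ measured from the bottom), so Newton's second law along the string gives T − mg cos φ = m v²/r.
cos 34.2° = 0.8271, so T = m(v²/r + g cos φ) = 2.64 × ((6.01)²/0.741 + 9.81 × 0.8271) = 2.64 × (48.75 + (8.114)) = 2.64 × 56.86 = 150.1 N.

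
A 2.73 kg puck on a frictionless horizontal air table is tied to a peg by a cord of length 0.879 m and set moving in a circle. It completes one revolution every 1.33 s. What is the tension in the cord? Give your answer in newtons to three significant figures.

53.6 N

v = 2πr/T = 2π × 0.879/1.33 = 4.153 m/s.
The tension is the only horizontal force, so it supplies the full centripetal force: T = m v²/r = 2.73 × (4.153)²/0.879 = 2.73 × 17.24/0.879 = 53.56 N.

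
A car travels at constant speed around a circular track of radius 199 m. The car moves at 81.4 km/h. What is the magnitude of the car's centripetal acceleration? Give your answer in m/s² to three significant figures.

v = 81.4 km/h = 81.4/3.6 = 22.61 m/s.
a_c = v²/r = (22.61)²/199 = 511.3/199 = 2.569 m/s².

2.57 m/s²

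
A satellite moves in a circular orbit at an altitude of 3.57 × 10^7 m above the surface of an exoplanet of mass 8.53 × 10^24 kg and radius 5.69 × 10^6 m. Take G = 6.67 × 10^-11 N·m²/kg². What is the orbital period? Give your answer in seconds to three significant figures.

r = R + h = 5.69 × 10^6 + 3.57 × 10^7 = 4.139 × 10^7 m. Gravity provides the centripetal force: G M m / r² = m v² / r ⇒ v = √(GM/r) = 3708 m/s.
T = 2πr/v = 2π × 4.139 × 10^7 / 3708 = 70140 s.

70100 s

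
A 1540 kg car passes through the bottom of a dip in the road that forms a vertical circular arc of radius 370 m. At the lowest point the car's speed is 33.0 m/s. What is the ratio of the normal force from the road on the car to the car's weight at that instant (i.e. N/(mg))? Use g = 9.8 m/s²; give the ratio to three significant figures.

At the bottom, N − mg = mv²/r, so N = m(v²/r + g) and N/(mg) = v²/(rg) + 1 = (33.0)²/(370 × 9.8) + 1 = 0.3003 + 1 = 1.300.

1.30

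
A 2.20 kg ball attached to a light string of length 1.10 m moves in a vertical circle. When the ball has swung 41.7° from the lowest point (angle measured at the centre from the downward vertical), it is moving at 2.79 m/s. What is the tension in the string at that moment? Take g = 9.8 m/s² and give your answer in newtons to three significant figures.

31.7 N

Take the radial direction toward the centre of the circle as positive. The component of the weight along the string toward the centre is −mg cos φ (φ measured from the bottom), so Newton's second law along the string gives T − mg cos φ = m v²/r.
cos 41.7° = 0.7466, so T = m(v²/r + g cos φ) = 2.20 × ((2.79)²/1.10 + 9.8 × 0.7466) = 2.20 × (7.076 + (7.317)) = 2.20 × 14.39 = 31.67 N.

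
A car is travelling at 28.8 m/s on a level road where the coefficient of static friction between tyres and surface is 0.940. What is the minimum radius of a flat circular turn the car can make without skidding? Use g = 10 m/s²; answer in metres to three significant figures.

88.2 m

At the limit, μ_s m g = m v²/r, so r_min = v²/(μ_s g) = (28.8)²/(0.940 × 10.0) = 829.4/9.400 = 88.24 m.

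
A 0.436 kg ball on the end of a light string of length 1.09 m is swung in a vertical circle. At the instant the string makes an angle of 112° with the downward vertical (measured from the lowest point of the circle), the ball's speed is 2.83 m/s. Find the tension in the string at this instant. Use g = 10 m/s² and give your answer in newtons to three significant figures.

Take the radial direction toward the centre of the circle as positive. The component of the weight along the string toward the centre is −mg cos φ (φ measured from the bottom), so Newton's second law along the string gives T − mg cos φ = m v²/r.
cos 112° = -0.3746, so T = m(v²/r + g cos φ) = 0.436 × ((2.83)²/1.09 + 10.0 × -0.3746) = 0.436 × (7.348 + (-3.746)) = 0.436 × 3.602 = 1.570 N.

1.57 N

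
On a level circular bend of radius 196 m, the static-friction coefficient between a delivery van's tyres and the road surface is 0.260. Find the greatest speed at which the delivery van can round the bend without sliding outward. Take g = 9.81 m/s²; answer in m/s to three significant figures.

22.4 m/s

Friction provides the centripetal force on a flat curve. At maximum speed it is at its limiting value: μ_s m g = m v²/r.
Mass cancels: v_max = √(μ_s g r) = √(0.260 × 9.81 × 196) = √499.9 = 22.36 m/s.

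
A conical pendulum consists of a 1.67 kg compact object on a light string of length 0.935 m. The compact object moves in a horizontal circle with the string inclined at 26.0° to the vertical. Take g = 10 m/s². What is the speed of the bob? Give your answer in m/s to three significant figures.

1.41 m/s

The radius of the circle is r = L sinθ = 0.935 × sin 26.0° = 0.4099 m.
Horizontally T sinθ = mv²/r and vertically T cosθ = mg, so tanθ = v²/(rg).
v = √(r g tanθ) = √(0.4099 × 10.0 × 0.4877) = √1.999 = 1.414 m/s.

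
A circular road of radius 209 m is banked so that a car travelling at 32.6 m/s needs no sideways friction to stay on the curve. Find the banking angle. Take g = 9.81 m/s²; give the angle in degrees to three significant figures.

27.4°

With no friction, the horizontal component of the normal force provides the centripetal force: N sinθ = mv²/r, while N cosθ = mg vertically.
Dividing: tanθ = v²/(r g) = (32.6)²/(209 × 9.81) = 1063/2050 = 0.5183.
θ = arctan(0.5183) = 27.40°.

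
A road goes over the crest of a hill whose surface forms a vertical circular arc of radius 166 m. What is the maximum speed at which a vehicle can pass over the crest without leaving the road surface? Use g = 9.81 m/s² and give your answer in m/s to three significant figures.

40.4 m/s

At the crest the centre of the circle is below the vehicle, so the net downward (centripetal) force is mg − N = mv²/r.
The vehicle leaves the road when N → 0, giving v_max = √(g r) = √(9.81 × 166) = 40.35 m/s.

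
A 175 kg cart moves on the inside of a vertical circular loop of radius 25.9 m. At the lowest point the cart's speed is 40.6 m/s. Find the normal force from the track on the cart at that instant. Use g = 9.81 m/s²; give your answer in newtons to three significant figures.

12900 N

At the lowest point, N points up (toward the centre) and the weight mg points down (away from the centre), so the net inward force is N − mg = mv²/r.
N = m(v²/r + g) = 175 × ((40.6)²/25.9 + 9.81) = 175 × (63.64 + 9.81) = 175 × 73.45 = 12850 N.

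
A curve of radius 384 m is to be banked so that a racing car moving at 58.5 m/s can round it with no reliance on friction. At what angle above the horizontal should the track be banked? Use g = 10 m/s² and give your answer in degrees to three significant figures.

41.7°

With no friction, the horizontal component of the normal force provides the centripetal force: N sinθ = mv²/r, while N cosθ = mg vertically.
Dividing: tanθ = v²/(r g) = (58.5)²/(384 × 10.0) = 3422/3840 = 0.8912.
θ = arctan(0.8912) = 41.71°.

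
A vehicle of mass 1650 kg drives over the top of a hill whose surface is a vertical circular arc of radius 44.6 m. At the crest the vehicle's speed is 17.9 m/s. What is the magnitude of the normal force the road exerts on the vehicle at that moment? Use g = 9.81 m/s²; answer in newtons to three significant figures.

At the crest the centripetal acceleration points downward (toward the centre of the arc), so mg − N = mv²/r.
N = m(g − v²/r) = 1650 × (9.81 − (17.9)²/44.6) = 1650 × (9.81 − 7.184) = 1650 × 2.626 = 4333 N.

4330 N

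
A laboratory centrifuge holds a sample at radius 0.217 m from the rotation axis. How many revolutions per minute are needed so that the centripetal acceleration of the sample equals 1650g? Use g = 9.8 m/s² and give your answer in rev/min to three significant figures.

Require ω²r = 1650g, so ω = √(1650 × 9.8/0.217) = 273.0 rad/s.
In rev/min: ω × 60/(2π) = 273.0 × 60/(2π) = 2607 rev/min.

2610 rev/min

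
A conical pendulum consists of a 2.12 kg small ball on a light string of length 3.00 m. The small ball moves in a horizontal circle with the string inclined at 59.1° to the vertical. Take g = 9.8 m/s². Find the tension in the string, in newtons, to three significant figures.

40.5 N

Vertically the bob has no acceleration, so T cosθ = mg.
T = mg/cosθ = 2.12 × 9.8 / cos 59.1° = 20.78/0.5135 = 40.46 N.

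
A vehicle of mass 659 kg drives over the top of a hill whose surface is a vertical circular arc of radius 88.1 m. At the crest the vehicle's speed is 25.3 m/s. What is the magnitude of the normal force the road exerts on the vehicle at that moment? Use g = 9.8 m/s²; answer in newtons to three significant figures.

1670 N

At the crest the centripetal acceleration points downward (toward the centre of the arc), so mg − N = mv²/r.
N = m(g − v²/r) = 659 × (9.8 − (25.3)²/88.1) = 659 × (9.8 − 7.265) = 659 × 2.535 = 1670 N.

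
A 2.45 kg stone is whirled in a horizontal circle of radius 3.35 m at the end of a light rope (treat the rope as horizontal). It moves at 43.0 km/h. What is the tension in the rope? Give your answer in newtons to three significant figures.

104 N

v = 43.0 km/h = 43.0/3.6 = 11.94 m/s.
The tension is the only horizontal force, so it supplies the full centripetal force: T = m v²/r = 2.45 × (11.94)²/3.35 = 2.45 × 142.7/3.35 = 104.3 N.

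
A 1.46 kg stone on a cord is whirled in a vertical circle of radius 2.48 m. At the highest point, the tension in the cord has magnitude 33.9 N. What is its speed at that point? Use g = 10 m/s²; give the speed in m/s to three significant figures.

At the top, T + mg = mv²/r, so v = √(r(T/m + g)) = √(2.48 × (33.9/1.46 + 10.0)) = √(2.48 × 33.22) = √82.38 = 9.077 m/s.

9.08 m/s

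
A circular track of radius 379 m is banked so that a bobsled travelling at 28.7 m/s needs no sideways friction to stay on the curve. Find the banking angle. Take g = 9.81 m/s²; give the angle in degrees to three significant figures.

With no friction, the horizontal component of the normal force provides the centripetal force: N sinθ = mv²/r, while N cosθ = mg vertically.
Dividing: tanθ = v²/(r g) = (28.7)²/(379 × 9.81) = 823.7/3718 = 0.2215.
θ = arctan(0.2215) = 12.49°.

12.5°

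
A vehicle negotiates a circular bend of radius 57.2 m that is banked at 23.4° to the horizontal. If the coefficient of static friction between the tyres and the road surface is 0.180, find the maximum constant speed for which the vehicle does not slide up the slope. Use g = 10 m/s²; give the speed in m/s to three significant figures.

19.5 m/s

At the maximum speed, friction acts down the slope at its limiting value f = μN. Radially (horizontal, toward centre): N sinθ + μN cosθ = mv²/r. Vertically: N cosθ − μN sinθ = mg.
Dividing: v² = r g (sinθ + μcosθ)/(cosθ − μsinθ).
sinθ + μcosθ = 0.3971 + 0.180×0.9178 = 0.5623; cosθ − μsinθ = 0.9178 − 0.180×0.3971 = 0.8463.
v² = 57.2 × 10.0 × 0.5623/0.8463 = 380.1 m²/s², so v = 19.50 m/s.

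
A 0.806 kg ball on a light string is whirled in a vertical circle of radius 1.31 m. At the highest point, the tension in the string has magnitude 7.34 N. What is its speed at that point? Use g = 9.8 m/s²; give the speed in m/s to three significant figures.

4.98 m/s

At the top, T + mg = mv²/r, so v = √(r(T/m + g)) = √(1.31 × (7.34/0.806 + 9.8)) = √(1.31 × 18.91) = √24.77 = 4.977 m/s.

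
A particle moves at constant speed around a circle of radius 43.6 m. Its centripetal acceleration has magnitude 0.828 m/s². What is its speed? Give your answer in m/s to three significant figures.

6.01 m/s

a_c = v²/r ⇒ v = √(a_c · r) = √(0.828 × 43.6) = √36.10 = 6.008 m/s.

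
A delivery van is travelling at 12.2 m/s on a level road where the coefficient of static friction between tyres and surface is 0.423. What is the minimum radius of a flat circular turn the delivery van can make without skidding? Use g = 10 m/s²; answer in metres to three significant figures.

35.2 m

At the limit, μ_s m g = m v²/r, so r_min = v²/(μ_s g) = (12.2)²/(0.423 × 10.0) = 148.8/4.230 = 35.19 m.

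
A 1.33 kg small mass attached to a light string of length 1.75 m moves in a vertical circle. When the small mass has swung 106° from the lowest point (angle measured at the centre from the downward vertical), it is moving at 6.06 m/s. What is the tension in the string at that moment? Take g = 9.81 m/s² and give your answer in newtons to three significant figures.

24.3 N

Take the radial direction toward the centre of the circle as positive. The component of the weight along the string toward the centre is −mg cos φ (φ measured from the bottom), so Newton's second law along the string gives T − mg cos φ = m v²/r.
cos 106° = -0.2756, so T = m(v²/r + g cos φ) = 1.33 × ((6.06)²/1.75 + 9.81 × -0.2756) = 1.33 × (20.98 + (-2.704)) = 1.33 × 18.28 = 24.31 N.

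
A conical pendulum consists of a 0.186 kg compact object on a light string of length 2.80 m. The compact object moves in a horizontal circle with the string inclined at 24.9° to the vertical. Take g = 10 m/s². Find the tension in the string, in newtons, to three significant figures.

2.05 N

Vertically the bob has no acceleration, so T cosθ = mg.
T = mg/cosθ = 0.186 × 10.0 / cos 24.9° = 1.860/0.9070 = 2.051 N.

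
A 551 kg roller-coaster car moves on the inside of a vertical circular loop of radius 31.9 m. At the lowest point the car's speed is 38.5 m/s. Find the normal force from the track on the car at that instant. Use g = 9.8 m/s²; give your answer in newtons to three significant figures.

At the lowest point, N points up (toward the centre) and the weight mg points down (away from the centre), so the net inward force is N − mg = mv²/r.
N = m(v²/r + g) = 551 × ((38.5)²/31.9 + 9.8) = 551 × (46.47 + 9.8) = 551 × 56.27 = 31000 N.

31000 N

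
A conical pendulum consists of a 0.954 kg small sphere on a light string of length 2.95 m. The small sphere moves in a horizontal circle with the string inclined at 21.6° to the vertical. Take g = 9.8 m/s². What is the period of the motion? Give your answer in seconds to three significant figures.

3.32 s

r = L sinθ = 1.086 m. From T sinθ = mω²r and T cosθ = mg: tanθ = ω²r/g, so ω² = g tanθ / r = g/(L cosθ).
ω = √(g/(L cosθ)) = √(9.8/(2.95 × 0.9298)) = √3.573 = 1.890 rad/s.
Period = 2π/ω = 3.324 s.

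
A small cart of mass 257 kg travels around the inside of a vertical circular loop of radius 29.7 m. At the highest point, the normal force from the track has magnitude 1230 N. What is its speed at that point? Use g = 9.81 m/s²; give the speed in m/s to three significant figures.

At the top, N + mg = mv²/r, so v = √(r(N/m + g)) = √(29.7 × (1230/257 + 9.81)) = √(29.7 × 14.60) = √433.5 = 20.82 m/s.

20.8 m/s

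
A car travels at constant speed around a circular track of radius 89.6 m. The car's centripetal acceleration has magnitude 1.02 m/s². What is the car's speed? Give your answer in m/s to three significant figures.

a_c = v²/r ⇒ v = √(a_c · r) = √(1.02 × 89.6) = √91.39 = 9.560 m/s.

9.56 m/s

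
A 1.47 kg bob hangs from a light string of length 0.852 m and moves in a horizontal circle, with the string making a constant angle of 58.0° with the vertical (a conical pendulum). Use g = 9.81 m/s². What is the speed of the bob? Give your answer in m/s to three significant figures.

The radius of the circle is r = L sinθ = 0.852 × sin 58.0° = 0.7225 m.
Horizontally T sinθ = mv²/r and vertically T cosθ = mg, so tanθ = v²/(rg).
v = √(r g tanθ) = √(0.7225 × 9.81 × 1.600) = √11.34 = 3.368 m/s.

3.37 m/s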